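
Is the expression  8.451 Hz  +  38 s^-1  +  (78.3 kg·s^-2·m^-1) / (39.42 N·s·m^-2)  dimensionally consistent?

Yes

In SI base units:
  8.451 Hz:  Hz = s⁻¹
  38 s^-1:  s⁻¹
  (78.3 kg·s^-2·m^-1) / (39.42 N·s·m^-2):  [kg·m⁻¹·s⁻²] / [kg·m⁻¹·s⁻¹] = s⁻¹
Every term reduces to s⁻¹.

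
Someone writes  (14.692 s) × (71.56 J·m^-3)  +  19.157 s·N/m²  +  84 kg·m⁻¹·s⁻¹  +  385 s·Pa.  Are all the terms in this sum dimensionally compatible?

Expand each in SI base units:
  (14.692 s) × (71.56 J·m^-3):  [s] · [kg·m⁻¹·s⁻²] = kg·m⁻¹·s⁻¹
  19.157 s·N/m²:  N·s·m⁻² = kg·m·s⁻²·s·m⁻² = kg·m⁻¹·s⁻¹
  84 kg·m⁻¹·s⁻¹:  kg·m⁻¹·s⁻¹
  385 s·Pa:  Pa·s = N·m⁻²·s = kg·m⁻¹·s⁻¹
Every term reduces to kg·m⁻¹·s⁻¹.

Yes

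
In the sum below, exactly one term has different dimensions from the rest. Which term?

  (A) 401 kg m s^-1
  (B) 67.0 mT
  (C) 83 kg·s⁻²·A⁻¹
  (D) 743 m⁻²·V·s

Work out the base dimensions of each:
  (A) kg·m·s⁻¹
  (B) T = Wb·m⁻² = kg·s⁻²·A⁻¹
  (C) kg·s⁻²·A⁻¹
  (D) V·s·m⁻² = J·C⁻¹·s·m⁻² = kg·s⁻²·A⁻¹
All reduce to kg·s⁻²·A⁻¹ except (A), which is kg·m·s⁻¹.

(A)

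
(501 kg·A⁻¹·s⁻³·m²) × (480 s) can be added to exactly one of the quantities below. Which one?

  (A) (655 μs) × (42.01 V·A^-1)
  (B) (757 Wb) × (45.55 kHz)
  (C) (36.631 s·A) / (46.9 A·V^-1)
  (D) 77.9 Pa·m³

(C)

Reference: [kg·m²·s⁻³·A⁻¹] · [s] = kg·m²·s⁻²·A⁻¹.
Each option:
  (A) [s] · [kg·m²·s⁻³·A⁻²] = kg·m²·s⁻²·A⁻²
  (B) [kg·m²·s⁻²·A⁻¹] · [s⁻¹] = kg·m²·s⁻³·A⁻¹
  (C) [s·A] / [kg⁻¹·m⁻²·s³·A²] = kg·m²·s⁻²·A⁻¹  ← same
  (D) Pa·m³ = N·m⁻²·m³ = kg·m²·s⁻²
Only (C) matches kg·m²·s⁻²·A⁻¹.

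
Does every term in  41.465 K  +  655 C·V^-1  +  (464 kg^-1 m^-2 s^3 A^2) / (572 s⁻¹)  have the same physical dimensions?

Expand each in SI base units:
  41.465 K:  K
  655 C·V^-1:  C·V⁻¹ = s·A·(J·C⁻¹)⁻¹ = kg⁻¹·m⁻²·s⁴·A²
  (464 kg^-1 m^-2 s^3 A^2) / (572 s⁻¹):  [kg⁻¹·m⁻²·s³·A²] / [s⁻¹] = kg⁻¹·m⁻²·s⁴·A²
The terms do not share a single dimension (K vs kg⁻¹·m⁻²·s⁴·A²).

No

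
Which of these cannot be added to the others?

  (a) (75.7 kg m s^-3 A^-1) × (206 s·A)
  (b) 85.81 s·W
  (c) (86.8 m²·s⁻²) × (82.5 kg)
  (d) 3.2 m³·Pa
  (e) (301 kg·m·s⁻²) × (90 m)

(a)

Expand each in SI base units:
  (a) [kg·m·s⁻³·A⁻¹] · [s·A] = kg·m·s⁻²
  (b) W·s = J·s⁻¹·s = kg·m²·s⁻²
  (c) [m²·s⁻²] · [kg] = kg·m²·s⁻²
  (d) Pa·m³ = N·m⁻²·m³ = kg·m²·s⁻²
  (e) [kg·m·s⁻²] · [m] = kg·m²·s⁻²
All reduce to kg·m²·s⁻² except (a), which is kg·m·s⁻².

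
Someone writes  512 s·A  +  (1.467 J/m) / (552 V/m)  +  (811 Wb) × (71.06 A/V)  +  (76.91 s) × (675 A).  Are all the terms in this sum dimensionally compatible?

Yes

In SI base units:
  512 s·A:  A·s = s·A
  (1.467 J/m) / (552 V/m):  [kg·m·s⁻²] / [kg·m·s⁻³·A⁻¹] = s·A
  (811 Wb) × (71.06 A/V):  [kg·m²·s⁻²·A⁻¹] · [kg⁻¹·m⁻²·s³·A²] = s·A
  (76.91 s) × (675 A):  [s] · [A] = s·A
Every term reduces to s·A.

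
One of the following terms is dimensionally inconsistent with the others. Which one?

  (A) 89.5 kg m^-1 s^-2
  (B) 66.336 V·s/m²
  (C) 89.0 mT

(A)

In SI base units:
  (A) kg·m⁻¹·s⁻²
  (B) V·s·m⁻² = J·C⁻¹·s·m⁻² = kg·s⁻²·A⁻¹
  (C) T = Wb·m⁻² = kg·s⁻²·A⁻¹
All reduce to kg·s⁻²·A⁻¹ except (A), which is kg·m⁻¹·s⁻².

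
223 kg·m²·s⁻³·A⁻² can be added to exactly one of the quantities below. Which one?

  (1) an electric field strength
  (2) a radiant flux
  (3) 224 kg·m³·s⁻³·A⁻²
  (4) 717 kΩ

(4)

Reference: kg·m²·s⁻³·A⁻².
Each option:
  (1) [electric field strength] = kg·m·s⁻³·A⁻¹
  (2) [radiant flux] = kg·m²·s⁻³
  (3) kg·m³·s⁻³·A⁻²
  (4) Ω = V·A⁻¹ = kg·m²·s⁻³·A⁻²  ← same
Only (4) matches kg·m²·s⁻³·A⁻².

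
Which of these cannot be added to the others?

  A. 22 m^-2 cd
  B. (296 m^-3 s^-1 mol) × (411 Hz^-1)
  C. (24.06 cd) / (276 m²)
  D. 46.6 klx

Expand each in SI base units:
  A. m⁻²·cd
  B. [m⁻³·s⁻¹·mol] · [s] = m⁻³·mol
  C. [cd] / [m²] = m⁻²·cd
  D. lx = lm·m⁻² = m⁻²·cd
All reduce to m⁻²·cd except B., which is m⁻³·mol.

B.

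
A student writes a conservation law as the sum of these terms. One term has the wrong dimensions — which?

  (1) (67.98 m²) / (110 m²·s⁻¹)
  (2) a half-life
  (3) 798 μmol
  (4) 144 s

(3)

Work out the base dimensions of each:
  (1) [m²] / [m²·s⁻¹] = s
  (2) [half-life] = s
  (3) mol
  (4) s
All reduce to s except (3), which is mol.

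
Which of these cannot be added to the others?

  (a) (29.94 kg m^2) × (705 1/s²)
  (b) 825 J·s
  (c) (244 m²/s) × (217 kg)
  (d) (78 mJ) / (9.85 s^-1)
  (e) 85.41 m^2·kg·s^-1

Reduce each to base SI dimensions:
  (a) [kg·m²] · [s⁻²] = kg·m²·s⁻²
  (b) J·s = N·m·s = kg·m²·s⁻¹
  (c) [m²·s⁻¹] · [kg] = kg·m²·s⁻¹
  (d) [kg·m²·s⁻²] / [s⁻¹] = kg·m²·s⁻¹
  (e) kg·m²·s⁻¹
All reduce to kg·m²·s⁻¹ except (a), which is kg·m²·s⁻².

(a)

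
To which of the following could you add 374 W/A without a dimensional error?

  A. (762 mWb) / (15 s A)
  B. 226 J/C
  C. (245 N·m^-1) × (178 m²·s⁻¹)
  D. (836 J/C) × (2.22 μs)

B.

Reference: W·A⁻¹ = J·s⁻¹·A⁻¹ = kg·m²·s⁻³·A⁻¹.
Each option:
  A. [kg·m²·s⁻²·A⁻¹] / [s·A] = kg·m²·s⁻³·A⁻²
  B. J·C⁻¹ = N·m·(s·A)⁻¹ = kg·m²·s⁻³·A⁻¹  ← same
  C. [kg·s⁻²] · [m²·s⁻¹] = kg·m²·s⁻³
  D. [kg·m²·s⁻³·A⁻¹] · [s] = kg·m²·s⁻²·A⁻¹
Only B. matches kg·m²·s⁻³·A⁻¹.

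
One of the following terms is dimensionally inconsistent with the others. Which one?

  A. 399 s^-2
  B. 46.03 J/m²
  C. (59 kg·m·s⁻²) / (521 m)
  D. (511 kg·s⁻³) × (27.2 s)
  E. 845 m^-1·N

A.

Reduce each to base SI dimensions:
  A. s⁻²
  B. J·m⁻² = N·m·m⁻² = kg·s⁻²
  C. [kg·m·s⁻²] / [m] = kg·s⁻²
  D. [kg·s⁻³] · [s] = kg·s⁻²
  E. N·m⁻¹ = kg·m·s⁻²·m⁻¹ = kg·s⁻²
All reduce to kg·s⁻² except A., which is s⁻².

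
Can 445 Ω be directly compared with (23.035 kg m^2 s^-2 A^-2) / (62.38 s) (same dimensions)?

Work out the base dimensions of each:
  445 Ω:  Ω = V·A⁻¹ = kg·m²·s⁻³·A⁻²
  (23.035 kg m^2 s^-2 A^-2) / (62.38 s):  [kg·m²·s⁻²·A⁻²] / [s] = kg·m²·s⁻³·A⁻²
Both are kg·m²·s⁻³·A⁻², so they have the same dimensions and can be added.

Yes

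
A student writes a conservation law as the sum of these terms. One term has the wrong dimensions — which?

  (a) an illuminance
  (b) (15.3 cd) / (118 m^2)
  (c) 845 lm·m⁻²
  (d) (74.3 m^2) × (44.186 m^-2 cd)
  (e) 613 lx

(d)

Reduce each to base SI dimensions:
  (a) [illuminance] = m⁻²·cd
  (b) [cd] / [m²] = m⁻²·cd
  (c) lm·m⁻² = cd·m⁻² = m⁻²·cd
  (d) [m²] · [m⁻²·cd] = cd
  (e) lx = lm·m⁻² = m⁻²·cd
All reduce to m⁻²·cd except (d), which is cd.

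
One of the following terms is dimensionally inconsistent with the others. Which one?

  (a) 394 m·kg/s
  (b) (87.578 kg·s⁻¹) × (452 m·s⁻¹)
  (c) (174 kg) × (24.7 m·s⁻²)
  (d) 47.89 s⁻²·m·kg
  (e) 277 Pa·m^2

Reduce each to base SI dimensions:
  (a) kg·m·s⁻¹
  (b) [kg·s⁻¹] · [m·s⁻¹] = kg·m·s⁻²
  (c) [kg] · [m·s⁻²] = kg·m·s⁻²
  (d) kg·m·s⁻²
  (e) Pa·m² = N·m⁻²·m² = kg·m·s⁻²
All reduce to kg·m·s⁻² except (a), which is kg·m·s⁻¹.

(a)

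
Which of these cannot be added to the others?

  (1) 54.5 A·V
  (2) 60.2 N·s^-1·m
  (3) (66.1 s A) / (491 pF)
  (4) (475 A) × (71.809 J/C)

(3)

In SI base units:
  (1) V·A = J·C⁻¹·A = kg·m²·s⁻³
  (2) N·m·s⁻¹ = kg·m·s⁻²·m·s⁻¹ = kg·m²·s⁻³
  (3) [s·A] / [kg⁻¹·m⁻²·s⁴·A²] = kg·m²·s⁻³·A⁻¹
  (4) [A] · [kg·m²·s⁻³·A⁻¹] = kg·m²·s⁻³
All reduce to kg·m²·s⁻³ except (3), which is kg·m²·s⁻³·A⁻¹.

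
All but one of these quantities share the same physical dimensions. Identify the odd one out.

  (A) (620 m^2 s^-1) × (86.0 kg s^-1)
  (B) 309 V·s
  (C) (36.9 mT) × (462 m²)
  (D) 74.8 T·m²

(A)

Expand each in SI base units:
  (A) [m²·s⁻¹] · [kg·s⁻¹] = kg·m²·s⁻²
  (B) V·s = J·C⁻¹·s = kg·m²·s⁻²·A⁻¹
  (C) [kg·s⁻²·A⁻¹] · [m²] = kg·m²·s⁻²·A⁻¹
  (D) T·m² = Wb·m⁻²·m² = kg·m²·s⁻²·A⁻¹
All reduce to kg·m²·s⁻²·A⁻¹ except (A), which is kg·m²·s⁻².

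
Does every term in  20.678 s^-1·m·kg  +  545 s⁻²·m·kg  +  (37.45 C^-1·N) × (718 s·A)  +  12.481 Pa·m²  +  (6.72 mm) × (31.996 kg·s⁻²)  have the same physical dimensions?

In SI base units:
  20.678 s^-1·m·kg:  kg·m·s⁻¹
  545 s⁻²·m·kg:  kg·m·s⁻²
  (37.45 C^-1·N) × (718 s·A):  [kg·m·s⁻³·A⁻¹] · [s·A] = kg·m·s⁻²
  12.481 Pa·m²:  Pa·m² = N·m⁻²·m² = kg·m·s⁻²
  (6.72 mm) × (31.996 kg·s⁻²):  [m] · [kg·s⁻²] = kg·m·s⁻²
The terms do not share a single dimension (kg·m·s⁻² vs kg·m·s⁻¹).

No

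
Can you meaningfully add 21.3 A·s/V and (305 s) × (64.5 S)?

Dimensions:
  21.3 A·s/V:  A·s·V⁻¹ = A·s·(J·C⁻¹)⁻¹ = kg⁻¹·m⁻²·s⁴·A²
  (305 s) × (64.5 S):  [s] · [kg⁻¹·m⁻²·s³·A²] = kg⁻¹·m⁻²·s⁴·A²
Both are kg⁻¹·m⁻²·s⁴·A², so they have the same dimensions and can be added.

Yes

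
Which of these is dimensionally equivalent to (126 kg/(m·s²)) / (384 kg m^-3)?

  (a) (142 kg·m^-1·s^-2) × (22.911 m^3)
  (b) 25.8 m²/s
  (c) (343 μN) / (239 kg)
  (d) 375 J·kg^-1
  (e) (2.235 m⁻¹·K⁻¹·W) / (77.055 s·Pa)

Reference: [kg·m⁻¹·s⁻²] / [kg·m⁻³] = m²·s⁻².
Each option:
  (a) [kg·m⁻¹·s⁻²] · [m³] = kg·m²·s⁻²
  (b) m²·s⁻¹
  (c) [kg·m·s⁻²] / [kg] = m·s⁻²
  (d) J·kg⁻¹ = N·m·kg⁻¹ = m²·s⁻²  ← same
  (e) [kg·m·s⁻³·K⁻¹] / [kg·m⁻¹·s⁻¹] = m²·s⁻²·K⁻¹
Only (d) matches m²·s⁻².

(d)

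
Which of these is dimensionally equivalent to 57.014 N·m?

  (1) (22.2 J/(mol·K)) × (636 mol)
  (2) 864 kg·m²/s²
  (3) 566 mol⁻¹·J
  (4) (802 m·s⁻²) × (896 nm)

Reference: N·m = kg·m·s⁻²·m = kg·m²·s⁻².
Each option:
  (1) [kg·m²·s⁻²·K⁻¹·mol⁻¹] · [mol] = kg·m²·s⁻²·K⁻¹
  (2) kg·m²·s⁻²  ← same
  (3) J·mol⁻¹ = N·m·mol⁻¹ = kg·m²·s⁻²·mol⁻¹
  (4) [m·s⁻²] · [m] = m²·s⁻²
Only (2) matches kg·m²·s⁻².

(2)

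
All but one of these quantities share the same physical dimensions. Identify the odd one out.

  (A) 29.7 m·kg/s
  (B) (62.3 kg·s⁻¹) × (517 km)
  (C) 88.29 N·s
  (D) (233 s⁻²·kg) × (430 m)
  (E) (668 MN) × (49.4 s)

Work out the base dimensions of each:
  (A) kg·m·s⁻¹
  (B) [kg·s⁻¹] · [m] = kg·m·s⁻¹
  (C) N·s = kg·m·s⁻²·s = kg·m·s⁻¹
  (D) [kg·s⁻²] · [m] = kg·m·s⁻²
  (E) [kg·m·s⁻²] · [s] = kg·m·s⁻¹
All reduce to kg·m·s⁻¹ except (D), which is kg·m·s⁻².

(D)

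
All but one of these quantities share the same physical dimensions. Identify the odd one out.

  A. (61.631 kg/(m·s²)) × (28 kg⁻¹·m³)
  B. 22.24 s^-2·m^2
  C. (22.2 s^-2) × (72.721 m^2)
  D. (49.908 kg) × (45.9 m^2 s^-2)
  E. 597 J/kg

D.

Expand each in SI base units:
  A. [kg·m⁻¹·s⁻²] · [kg⁻¹·m³] = m²·s⁻²
  B. m²·s⁻²
  C. [s⁻²] · [m²] = m²·s⁻²
  D. [kg] · [m²·s⁻²] = kg·m²·s⁻²
  E. J·kg⁻¹ = N·m·kg⁻¹ = m²·s⁻²
All reduce to m²·s⁻² except D., which is kg·m²·s⁻².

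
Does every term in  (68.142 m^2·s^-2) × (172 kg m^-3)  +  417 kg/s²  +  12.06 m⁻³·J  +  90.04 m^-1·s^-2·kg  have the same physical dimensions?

Dimensions:
  (68.142 m^2·s^-2) × (172 kg m^-3):  [m²·s⁻²] · [kg·m⁻³] = kg·m⁻¹·s⁻²
  417 kg/s²:  kg·s⁻²
  12.06 m⁻³·J:  J·m⁻³ = N·m·m⁻³ = kg·m⁻¹·s⁻²
  90.04 m^-1·s^-2·kg:  kg·m⁻¹·s⁻²
The terms do not share a single dimension (kg·m⁻¹·s⁻² vs kg·s⁻²).

No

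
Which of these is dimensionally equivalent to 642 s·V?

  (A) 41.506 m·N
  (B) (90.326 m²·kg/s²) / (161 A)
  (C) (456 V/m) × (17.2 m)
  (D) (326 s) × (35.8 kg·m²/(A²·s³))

(B)

Reference: V·s = J·C⁻¹·s = kg·m²·s⁻²·A⁻¹.
Each option:
  (A) N·m = kg·m·s⁻²·m = kg·m²·s⁻²
  (B) [kg·m²·s⁻²] / [A] = kg·m²·s⁻²·A⁻¹  ← same
  (C) [kg·m·s⁻³·A⁻¹] · [m] = kg·m²·s⁻³·A⁻¹
  (D) [s] · [kg·m²·s⁻³·A⁻²] = kg·m²·s⁻²·A⁻²
Only (B) matches kg·m²·s⁻²·A⁻¹.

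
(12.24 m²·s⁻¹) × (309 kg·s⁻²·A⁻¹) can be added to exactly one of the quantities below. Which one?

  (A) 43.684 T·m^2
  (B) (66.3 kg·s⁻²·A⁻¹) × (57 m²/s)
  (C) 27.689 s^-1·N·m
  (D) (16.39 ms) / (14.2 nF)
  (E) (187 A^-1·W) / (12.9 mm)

Reference: [m²·s⁻¹] · [kg·s⁻²·A⁻¹] = kg·m²·s⁻³·A⁻¹.
Each option:
  (A) T·m² = Wb·m⁻²·m² = kg·m²·s⁻²·A⁻¹
  (B) [kg·s⁻²·A⁻¹] · [m²·s⁻¹] = kg·m²·s⁻³·A⁻¹  ← same
  (C) N·m·s⁻¹ = kg·m·s⁻²·m·s⁻¹ = kg·m²·s⁻³
  (D) [s] / [kg⁻¹·m⁻²·s⁴·A²] = kg·m²·s⁻³·A⁻²
  (E) [kg·m²·s⁻³·A⁻¹] / [m] = kg·m·s⁻³·A⁻¹
Only (B) matches kg·m²·s⁻³·A⁻¹.

(B)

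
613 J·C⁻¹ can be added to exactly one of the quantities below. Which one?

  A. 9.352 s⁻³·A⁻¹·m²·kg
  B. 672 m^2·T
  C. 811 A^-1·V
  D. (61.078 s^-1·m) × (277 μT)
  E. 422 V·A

Reference: J·C⁻¹ = N·m·(s·A)⁻¹ = kg·m²·s⁻³·A⁻¹.
Each option:
  A. kg·m²·s⁻³·A⁻¹  ← same
  B. T·m² = Wb·m⁻²·m² = kg·m²·s⁻²·A⁻¹
  C. V·A⁻¹ = J·C⁻¹·A⁻¹ = kg·m²·s⁻³·A⁻²
  D. [m·s⁻¹] · [kg·s⁻²·A⁻¹] = kg·m·s⁻³·A⁻¹
  E. V·A = J·C⁻¹·A = kg·m²·s⁻³
Only A. matches kg·m²·s⁻³·A⁻¹.

A.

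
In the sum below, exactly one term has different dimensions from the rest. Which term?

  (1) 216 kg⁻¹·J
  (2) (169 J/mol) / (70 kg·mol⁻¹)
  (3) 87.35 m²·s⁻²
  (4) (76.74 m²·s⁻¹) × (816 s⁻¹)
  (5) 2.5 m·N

(5)

Expand each in SI base units:
  (1) J·kg⁻¹ = N·m·kg⁻¹ = m²·s⁻²
  (2) [kg·m²·s⁻²·mol⁻¹] / [kg·mol⁻¹] = m²·s⁻²
  (3) m²·s⁻²
  (4) [m²·s⁻¹] · [s⁻¹] = m²·s⁻²
  (5) N·m = kg·m·s⁻²·m = kg·m²·s⁻²
All reduce to m²·s⁻² except (5), which is kg·m²·s⁻².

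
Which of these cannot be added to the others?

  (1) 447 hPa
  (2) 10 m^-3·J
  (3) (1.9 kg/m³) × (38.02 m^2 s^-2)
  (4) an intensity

(4)

Reduce each to base SI dimensions:
  (1) Pa = N·m⁻² = kg·m⁻¹·s⁻²
  (2) J·m⁻³ = N·m·m⁻³ = kg·m⁻¹·s⁻²
  (3) [kg·m⁻³] · [m²·s⁻²] = kg·m⁻¹·s⁻²
  (4) [intensity] = kg·s⁻³
All reduce to kg·m⁻¹·s⁻² except (4), which is kg·s⁻³.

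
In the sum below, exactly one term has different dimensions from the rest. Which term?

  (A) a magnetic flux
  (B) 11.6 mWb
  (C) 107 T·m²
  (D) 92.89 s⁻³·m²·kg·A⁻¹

Expand each in SI base units:
  (A) [magnetic flux] = kg·m²·s⁻²·A⁻¹
  (B) Wb = V·s = kg·m²·s⁻²·A⁻¹
  (C) T·m² = Wb·m⁻²·m² = kg·m²·s⁻²·A⁻¹
  (D) kg·m²·s⁻³·A⁻¹
All reduce to kg·m²·s⁻²·A⁻¹ except (D), which is kg·m²·s⁻³·A⁻¹.

(D)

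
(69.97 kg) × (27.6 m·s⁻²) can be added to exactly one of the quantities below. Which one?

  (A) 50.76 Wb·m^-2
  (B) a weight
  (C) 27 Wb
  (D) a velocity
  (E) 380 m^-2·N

Reference: [kg] · [m·s⁻²] = kg·m·s⁻².
Each option:
  (A) Wb·m⁻² = V·s·m⁻² = kg·s⁻²·A⁻¹
  (B) [weight] = kg·m·s⁻²  ← same
  (C) Wb = V·s = kg·m²·s⁻²·A⁻¹
  (D) [velocity] = m·s⁻¹
  (E) N·m⁻² = kg·m·s⁻²·m⁻² = kg·m⁻¹·s⁻²
Only (B) matches kg·m·s⁻².

(B)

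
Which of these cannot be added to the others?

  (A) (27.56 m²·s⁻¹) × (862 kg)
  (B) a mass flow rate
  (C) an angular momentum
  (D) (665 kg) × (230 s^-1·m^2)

Work out the base dimensions of each:
  (A) [m²·s⁻¹] · [kg] = kg·m²·s⁻¹
  (B) [mass flow rate] = kg·s⁻¹
  (C) [angular momentum] = kg·m²·s⁻¹
  (D) [kg] · [m²·s⁻¹] = kg·m²·s⁻¹
All reduce to kg·m²·s⁻¹ except (B), which is kg·s⁻¹.

(B)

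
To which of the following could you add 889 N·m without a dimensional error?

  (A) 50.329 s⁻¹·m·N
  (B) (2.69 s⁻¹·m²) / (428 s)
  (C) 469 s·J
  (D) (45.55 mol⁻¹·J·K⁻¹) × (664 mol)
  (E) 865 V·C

(E)

Reference: N·m = kg·m·s⁻²·m = kg·m²·s⁻².
Each option:
  (A) N·m·s⁻¹ = kg·m·s⁻²·m·s⁻¹ = kg·m²·s⁻³
  (B) [m²·s⁻¹] / [s] = m²·s⁻²
  (C) J·s = N·m·s = kg·m²·s⁻¹
  (D) [kg·m²·s⁻²·K⁻¹·mol⁻¹] · [mol] = kg·m²·s⁻²·K⁻¹
  (E) C·V = s·A·J·C⁻¹ = kg·m²·s⁻²  ← same
Only (E) matches kg·m²·s⁻².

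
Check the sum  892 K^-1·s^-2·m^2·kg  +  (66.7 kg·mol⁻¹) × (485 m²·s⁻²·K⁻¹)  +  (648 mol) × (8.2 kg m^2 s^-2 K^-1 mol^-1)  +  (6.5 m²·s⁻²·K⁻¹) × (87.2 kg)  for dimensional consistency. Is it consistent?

No

Dimensions:
  892 K^-1·s^-2·m^2·kg:  kg·m²·s⁻²·K⁻¹
  (66.7 kg·mol⁻¹) × (485 m²·s⁻²·K⁻¹):  [kg·mol⁻¹] · [m²·s⁻²·K⁻¹] = kg·m²·s⁻²·K⁻¹·mol⁻¹
  (648 mol) × (8.2 kg m^2 s^-2 K^-1 mol^-1):  [mol] · [kg·m²·s⁻²·K⁻¹·mol⁻¹] = kg·m²·s⁻²·K⁻¹
  (6.5 m²·s⁻²·K⁻¹) × (87.2 kg):  [m²·s⁻²·K⁻¹] · [kg] = kg·m²·s⁻²·K⁻¹
The terms do not share a single dimension (kg·m²·s⁻²·K⁻¹ vs kg·m²·s⁻²·K⁻¹·mol⁻¹).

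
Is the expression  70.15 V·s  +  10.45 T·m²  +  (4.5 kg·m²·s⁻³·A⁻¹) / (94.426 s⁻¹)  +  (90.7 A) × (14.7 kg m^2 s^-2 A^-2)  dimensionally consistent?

Reduce each to base SI dimensions:
  70.15 V·s:  V·s = J·C⁻¹·s = kg·m²·s⁻²·A⁻¹
  10.45 T·m²:  T·m² = Wb·m⁻²·m² = kg·m²·s⁻²·A⁻¹
  (4.5 kg·m²·s⁻³·A⁻¹) / (94.426 s⁻¹):  [kg·m²·s⁻³·A⁻¹] / [s⁻¹] = kg·m²·s⁻²·A⁻¹
  (90.7 A) × (14.7 kg m^2 s^-2 A^-2):  [A] · [kg·m²·s⁻²·A⁻²] = kg·m²·s⁻²·A⁻¹
Every term reduces to kg·m²·s⁻²·A⁻¹.

Yes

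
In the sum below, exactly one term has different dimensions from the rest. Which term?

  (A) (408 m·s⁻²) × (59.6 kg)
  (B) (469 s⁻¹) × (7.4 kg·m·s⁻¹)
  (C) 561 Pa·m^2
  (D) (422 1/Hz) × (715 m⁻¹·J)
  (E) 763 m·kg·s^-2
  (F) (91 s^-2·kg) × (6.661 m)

(D)

Reduce each to base SI dimensions:
  (A) [m·s⁻²] · [kg] = kg·m·s⁻²
  (B) [s⁻¹] · [kg·m·s⁻¹] = kg·m·s⁻²
  (C) Pa·m² = N·m⁻²·m² = kg·m·s⁻²
  (D) [s] · [kg·m·s⁻²] = kg·m·s⁻¹
  (E) kg·m·s⁻²
  (F) [kg·s⁻²] · [m] = kg·m·s⁻²
All reduce to kg·m·s⁻² except (D), which is kg·m·s⁻¹.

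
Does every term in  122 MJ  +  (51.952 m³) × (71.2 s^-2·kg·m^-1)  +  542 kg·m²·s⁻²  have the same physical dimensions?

Yes

Expand each in SI base units:
  122 MJ:  J = N·m = kg·m²·s⁻²
  (51.952 m³) × (71.2 s^-2·kg·m^-1):  [m³] · [kg·m⁻¹·s⁻²] = kg·m²·s⁻²
  542 kg·m²·s⁻²:  kg·m²·s⁻²
Every term reduces to kg·m²·s⁻².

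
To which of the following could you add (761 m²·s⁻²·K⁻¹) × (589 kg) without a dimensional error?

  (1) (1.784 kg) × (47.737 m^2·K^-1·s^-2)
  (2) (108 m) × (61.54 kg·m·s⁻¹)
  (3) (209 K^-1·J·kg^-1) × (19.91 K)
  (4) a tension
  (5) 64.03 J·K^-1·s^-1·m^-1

(1)

Reference: [m²·s⁻²·K⁻¹] · [kg] = kg·m²·s⁻²·K⁻¹.
Each option:
  (1) [kg] · [m²·s⁻²·K⁻¹] = kg·m²·s⁻²·K⁻¹  ← same
  (2) [m] · [kg·m·s⁻¹] = kg·m²·s⁻¹
  (3) [m²·s⁻²·K⁻¹] · [K] = m²·s⁻²
  (4) [tension] = kg·m·s⁻²
  (5) J·s⁻¹·m⁻¹·K⁻¹ = N·m·s⁻¹·m⁻¹·K⁻¹ = kg·m·s⁻³·K⁻¹
Only (1) matches kg·m²·s⁻²·K⁻¹.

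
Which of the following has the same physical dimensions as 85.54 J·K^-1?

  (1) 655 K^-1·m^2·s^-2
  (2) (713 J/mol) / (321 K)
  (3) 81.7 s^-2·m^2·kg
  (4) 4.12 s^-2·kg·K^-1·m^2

Reference: J·K⁻¹ = N·m·K⁻¹ = kg·m²·s⁻²·K⁻¹.
Each option:
  (1) m²·s⁻²·K⁻¹
  (2) [kg·m²·s⁻²·mol⁻¹] / [K] = kg·m²·s⁻²·K⁻¹·mol⁻¹
  (3) kg·m²·s⁻²
  (4) kg·m²·s⁻²·K⁻¹  ← same
Only (4) matches kg·m²·s⁻²·K⁻¹.

(4)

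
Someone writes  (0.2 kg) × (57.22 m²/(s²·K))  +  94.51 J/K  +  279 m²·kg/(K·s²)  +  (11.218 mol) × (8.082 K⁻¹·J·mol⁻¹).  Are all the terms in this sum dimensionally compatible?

Work out the base dimensions of each:
  (0.2 kg) × (57.22 m²/(s²·K)):  [kg] · [m²·s⁻²·K⁻¹] = kg·m²·s⁻²·K⁻¹
  94.51 J/K:  J·K⁻¹ = N·m·K⁻¹ = kg·m²·s⁻²·K⁻¹
  279 m²·kg/(K·s²):  kg·m²·s⁻²·K⁻¹
  (11.218 mol) × (8.082 K⁻¹·J·mol⁻¹):  [mol] · [kg·m²·s⁻²·K⁻¹·mol⁻¹] = kg·m²·s⁻²·K⁻¹
Every term reduces to kg·m²·s⁻²·K⁻¹.

Yes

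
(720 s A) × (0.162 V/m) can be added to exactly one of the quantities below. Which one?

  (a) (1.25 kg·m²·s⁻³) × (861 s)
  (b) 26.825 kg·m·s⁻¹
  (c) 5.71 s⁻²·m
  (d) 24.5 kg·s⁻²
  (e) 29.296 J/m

(e)

Reference: [s·A] · [kg·m·s⁻³·A⁻¹] = kg·m·s⁻².
Each option:
  (a) [kg·m²·s⁻³] · [s] = kg·m²·s⁻²
  (b) kg·m·s⁻¹
  (c) m·s⁻²
  (d) kg·s⁻²
  (e) J·m⁻¹ = N·m·m⁻¹ = kg·m·s⁻²  ← same
Only (e) matches kg·m·s⁻².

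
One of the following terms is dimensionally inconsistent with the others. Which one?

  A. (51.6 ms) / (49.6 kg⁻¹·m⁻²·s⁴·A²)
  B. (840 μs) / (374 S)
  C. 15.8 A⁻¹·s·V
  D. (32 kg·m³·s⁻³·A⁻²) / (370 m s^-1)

A.

Work out the base dimensions of each:
  A. [s] / [kg⁻¹·m⁻²·s⁴·A²] = kg·m²·s⁻³·A⁻²
  B. [s] / [kg⁻¹·m⁻²·s³·A²] = kg·m²·s⁻²·A⁻²
  C. V·s·A⁻¹ = J·C⁻¹·s·A⁻¹ = kg·m²·s⁻²·A⁻²
  D. [kg·m³·s⁻³·A⁻²] / [m·s⁻¹] = kg·m²·s⁻²·A⁻²
All reduce to kg·m²·s⁻²·A⁻² except A., which is kg·m²·s⁻³·A⁻².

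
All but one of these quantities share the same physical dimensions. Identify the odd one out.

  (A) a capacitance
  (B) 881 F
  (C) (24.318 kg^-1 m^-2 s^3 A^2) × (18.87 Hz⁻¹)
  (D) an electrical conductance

Expand each in SI base units:
  (A) [capacitance] = kg⁻¹·m⁻²·s⁴·A²
  (B) F = C·V⁻¹ = kg⁻¹·m⁻²·s⁴·A²
  (C) [kg⁻¹·m⁻²·s³·A²] · [s] = kg⁻¹·m⁻²·s⁴·A²
  (D) [electrical conductance] = kg⁻¹·m⁻²·s³·A²
All reduce to kg⁻¹·m⁻²·s⁴·A² except (D), which is kg⁻¹·m⁻²·s³·A².

(D)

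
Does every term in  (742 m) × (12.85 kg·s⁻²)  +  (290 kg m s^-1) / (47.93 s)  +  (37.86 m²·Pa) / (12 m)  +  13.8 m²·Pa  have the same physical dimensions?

In SI base units:
  (742 m) × (12.85 kg·s⁻²):  [m] · [kg·s⁻²] = kg·m·s⁻²
  (290 kg m s^-1) / (47.93 s):  [kg·m·s⁻¹] / [s] = kg·m·s⁻²
  (37.86 m²·Pa) / (12 m):  [kg·m·s⁻²] / [m] = kg·s⁻²
  13.8 m²·Pa:  Pa·m² = N·m⁻²·m² = kg·m·s⁻²
The terms do not share a single dimension (kg·m·s⁻² vs kg·s⁻²).

No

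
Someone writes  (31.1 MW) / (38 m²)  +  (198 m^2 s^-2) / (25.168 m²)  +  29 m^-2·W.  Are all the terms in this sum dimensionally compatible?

No

Work out the base dimensions of each:
  (31.1 MW) / (38 m²):  [kg·m²·s⁻³] / [m²] = kg·s⁻³
  (198 m^2 s^-2) / (25.168 m²):  [m²·s⁻²] / [m²] = s⁻²
  29 m^-2·W:  W·m⁻² = J·s⁻¹·m⁻² = kg·s⁻³
The terms do not share a single dimension (kg·s⁻³ vs s⁻²).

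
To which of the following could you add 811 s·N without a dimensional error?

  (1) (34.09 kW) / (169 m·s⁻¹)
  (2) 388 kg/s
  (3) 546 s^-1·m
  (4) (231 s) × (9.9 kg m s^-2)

(4)

Reference: N·s = kg·m·s⁻²·s = kg·m·s⁻¹.
Each option:
  (1) [kg·m²·s⁻³] / [m·s⁻¹] = kg·m·s⁻²
  (2) kg·s⁻¹
  (3) m·s⁻¹
  (4) [s] · [kg·m·s⁻²] = kg·m·s⁻¹  ← same
Only (4) matches kg·m·s⁻¹.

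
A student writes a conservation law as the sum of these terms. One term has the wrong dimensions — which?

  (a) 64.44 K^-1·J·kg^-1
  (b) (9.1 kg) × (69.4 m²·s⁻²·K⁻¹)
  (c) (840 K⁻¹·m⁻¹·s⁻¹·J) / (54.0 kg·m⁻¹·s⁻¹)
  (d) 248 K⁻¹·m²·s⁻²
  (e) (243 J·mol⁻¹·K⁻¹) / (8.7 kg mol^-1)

(b)

Work out the base dimensions of each:
  (a) J·kg⁻¹·K⁻¹ = N·m·kg⁻¹·K⁻¹ = m²·s⁻²·K⁻¹
  (b) [kg] · [m²·s⁻²·K⁻¹] = kg·m²·s⁻²·K⁻¹
  (c) [kg·m·s⁻³·K⁻¹] / [kg·m⁻¹·s⁻¹] = m²·s⁻²·K⁻¹
  (d) m²·s⁻²·K⁻¹
  (e) [kg·m²·s⁻²·K⁻¹·mol⁻¹] / [kg·mol⁻¹] = m²·s⁻²·K⁻¹
All reduce to m²·s⁻²·K⁻¹ except (b), which is kg·m²·s⁻²·K⁻¹.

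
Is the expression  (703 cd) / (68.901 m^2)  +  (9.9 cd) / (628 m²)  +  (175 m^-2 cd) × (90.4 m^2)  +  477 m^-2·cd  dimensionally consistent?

Expand each in SI base units:
  (703 cd) / (68.901 m^2):  [cd] / [m²] = m⁻²·cd
  (9.9 cd) / (628 m²):  [cd] / [m²] = m⁻²·cd
  (175 m^-2 cd) × (90.4 m^2):  [m⁻²·cd] · [m²] = cd
  477 m^-2·cd:  cd·m⁻² = m⁻²·cd
The terms do not share a single dimension (cd vs m⁻²·cd).

No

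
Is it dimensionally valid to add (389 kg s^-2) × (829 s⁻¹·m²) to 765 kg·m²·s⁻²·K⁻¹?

Reduce each to base SI dimensions:
  (389 kg s^-2) × (829 s⁻¹·m²):  [kg·s⁻²] · [m²·s⁻¹] = kg·m²·s⁻³
  765 kg·m²·s⁻²·K⁻¹:  kg·m²·s⁻²·K⁻¹
kg·m²·s⁻³ ≠ kg·m²·s⁻²·K⁻¹, so they cannot be added.

No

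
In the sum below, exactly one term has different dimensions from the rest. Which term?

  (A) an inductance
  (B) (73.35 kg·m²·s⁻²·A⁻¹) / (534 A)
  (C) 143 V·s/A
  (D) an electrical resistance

Expand each in SI base units:
  (A) [inductance] = kg·m²·s⁻²·A⁻²
  (B) [kg·m²·s⁻²·A⁻¹] / [A] = kg·m²·s⁻²·A⁻²
  (C) V·s·A⁻¹ = J·C⁻¹·s·A⁻¹ = kg·m²·s⁻²·A⁻²
  (D) [electrical resistance] = kg·m²·s⁻³·A⁻²
All reduce to kg·m²·s⁻²·A⁻² except (D), which is kg·m²·s⁻³·A⁻².

(D)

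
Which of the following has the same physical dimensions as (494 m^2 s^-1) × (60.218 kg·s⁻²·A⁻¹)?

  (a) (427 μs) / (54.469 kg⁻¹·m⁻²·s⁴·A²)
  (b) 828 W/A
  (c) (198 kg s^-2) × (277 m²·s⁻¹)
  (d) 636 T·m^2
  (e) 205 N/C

Reference: [m²·s⁻¹] · [kg·s⁻²·A⁻¹] = kg·m²·s⁻³·A⁻¹.
Each option:
  (a) [s] / [kg⁻¹·m⁻²·s⁴·A²] = kg·m²·s⁻³·A⁻²
  (b) W·A⁻¹ = J·s⁻¹·A⁻¹ = kg·m²·s⁻³·A⁻¹  ← same
  (c) [kg·s⁻²] · [m²·s⁻¹] = kg·m²·s⁻³
  (d) T·m² = Wb·m⁻²·m² = kg·m²·s⁻²·A⁻¹
  (e) N·C⁻¹ = kg·m·s⁻²·(s·A)⁻¹ = kg·m·s⁻³·A⁻¹
Only (b) matches kg·m²·s⁻³·A⁻¹.

(b)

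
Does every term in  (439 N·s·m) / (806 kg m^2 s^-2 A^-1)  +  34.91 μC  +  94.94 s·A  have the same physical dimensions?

Yes

Reduce each to base SI dimensions:
  (439 N·s·m) / (806 kg m^2 s^-2 A^-1):  [kg·m²·s⁻¹] / [kg·m²·s⁻²·A⁻¹] = s·A
  34.91 μC:  C = s·A
  94.94 s·A:  A·s = s·A
Every term reduces to s·A.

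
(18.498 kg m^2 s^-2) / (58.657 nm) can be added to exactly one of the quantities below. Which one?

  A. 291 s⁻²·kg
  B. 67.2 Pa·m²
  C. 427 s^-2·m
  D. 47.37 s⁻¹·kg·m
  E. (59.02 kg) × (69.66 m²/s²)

B.

Reference: [kg·m²·s⁻²] / [m] = kg·m·s⁻².
Each option:
  A. kg·s⁻²
  B. Pa·m² = N·m⁻²·m² = kg·m·s⁻²  ← same
  C. m·s⁻²
  D. kg·m·s⁻¹
  E. [kg] · [m²·s⁻²] = kg·m²·s⁻²
Only B. matches kg·m·s⁻².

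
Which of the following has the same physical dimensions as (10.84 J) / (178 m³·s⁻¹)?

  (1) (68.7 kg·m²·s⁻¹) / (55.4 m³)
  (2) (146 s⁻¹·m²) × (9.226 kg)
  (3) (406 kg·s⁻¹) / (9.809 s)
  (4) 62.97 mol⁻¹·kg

(1)

Reference: [kg·m²·s⁻²] / [m³·s⁻¹] = kg·m⁻¹·s⁻¹.
Each option:
  (1) [kg·m²·s⁻¹] / [m³] = kg·m⁻¹·s⁻¹  ← same
  (2) [m²·s⁻¹] · [kg] = kg·m²·s⁻¹
  (3) [kg·s⁻¹] / [s] = kg·s⁻²
  (4) kg·mol⁻¹
Only (1) matches kg·m⁻¹·s⁻¹.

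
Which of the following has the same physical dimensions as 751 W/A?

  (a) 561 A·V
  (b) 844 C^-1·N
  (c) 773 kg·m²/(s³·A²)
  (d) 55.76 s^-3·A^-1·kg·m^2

(d)

Reference: W·A⁻¹ = J·s⁻¹·A⁻¹ = kg·m²·s⁻³·A⁻¹.
Each option:
  (a) V·A = J·C⁻¹·A = kg·m²·s⁻³
  (b) N·C⁻¹ = kg·m·s⁻²·(s·A)⁻¹ = kg·m·s⁻³·A⁻¹
  (c) kg·m²·s⁻³·A⁻²
  (d) kg·m²·s⁻³·A⁻¹  ← same
Only (d) matches kg·m²·s⁻³·A⁻¹.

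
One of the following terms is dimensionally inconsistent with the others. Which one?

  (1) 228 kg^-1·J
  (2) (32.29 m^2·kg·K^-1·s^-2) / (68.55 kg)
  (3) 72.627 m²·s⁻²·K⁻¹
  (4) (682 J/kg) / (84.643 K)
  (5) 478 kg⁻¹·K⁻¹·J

Work out the base dimensions of each:
  (1) J·kg⁻¹ = N·m·kg⁻¹ = m²·s⁻²
  (2) [kg·m²·s⁻²·K⁻¹] / [kg] = m²·s⁻²·K⁻¹
  (3) m²·s⁻²·K⁻¹
  (4) [m²·s⁻²] / [K] = m²·s⁻²·K⁻¹
  (5) J·kg⁻¹·K⁻¹ = N·m·kg⁻¹·K⁻¹ = m²·s⁻²·K⁻¹
All reduce to m²·s⁻²·K⁻¹ except (1), which is m²·s⁻².

(1)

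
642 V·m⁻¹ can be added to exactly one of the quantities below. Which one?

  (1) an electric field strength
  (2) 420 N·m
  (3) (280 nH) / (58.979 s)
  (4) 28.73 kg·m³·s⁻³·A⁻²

Reference: V·m⁻¹ = J·C⁻¹·m⁻¹ = kg·m·s⁻³·A⁻¹.
Each option:
  (1) [electric field strength] = kg·m·s⁻³·A⁻¹  ← same
  (2) N·m = kg·m·s⁻²·m = kg·m²·s⁻²
  (3) [kg·m²·s⁻²·A⁻²] / [s] = kg·m²·s⁻³·A⁻²
  (4) kg·m³·s⁻³·A⁻²
Only (1) matches kg·m·s⁻³·A⁻¹.

(1)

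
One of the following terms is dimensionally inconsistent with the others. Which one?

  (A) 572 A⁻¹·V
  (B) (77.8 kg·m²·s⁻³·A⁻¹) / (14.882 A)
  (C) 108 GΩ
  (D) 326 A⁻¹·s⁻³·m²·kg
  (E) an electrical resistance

Reduce each to base SI dimensions:
  (A) V·A⁻¹ = J·C⁻¹·A⁻¹ = kg·m²·s⁻³·A⁻²
  (B) [kg·m²·s⁻³·A⁻¹] / [A] = kg·m²·s⁻³·A⁻²
  (C) Ω = V·A⁻¹ = kg·m²·s⁻³·A⁻²
  (D) kg·m²·s⁻³·A⁻¹
  (E) [electrical resistance] = kg·m²·s⁻³·A⁻²
All reduce to kg·m²·s⁻³·A⁻² except (D), which is kg·m²·s⁻³·A⁻¹.

(D)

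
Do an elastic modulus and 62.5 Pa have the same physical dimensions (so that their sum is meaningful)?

Reduce each to base SI dimensions:
  an elastic modulus:  [elastic modulus] = kg·m⁻¹·s⁻²
  62.5 Pa:  Pa = N·m⁻² = kg·m⁻¹·s⁻²
Both are kg·m⁻¹·s⁻², so they have the same dimensions and can be added.

Yes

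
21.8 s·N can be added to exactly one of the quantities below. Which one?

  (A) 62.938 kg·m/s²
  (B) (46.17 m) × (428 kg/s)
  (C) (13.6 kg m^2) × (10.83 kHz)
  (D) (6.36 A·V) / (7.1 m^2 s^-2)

Reference: N·s = kg·m·s⁻²·s = kg·m·s⁻¹.
Each option:
  (A) kg·m·s⁻²
  (B) [m] · [kg·s⁻¹] = kg·m·s⁻¹  ← same
  (C) [kg·m²] · [s⁻¹] = kg·m²·s⁻¹
  (D) [kg·m²·s⁻³] / [m²·s⁻²] = kg·s⁻¹
Only (B) matches kg·m·s⁻¹.

(B)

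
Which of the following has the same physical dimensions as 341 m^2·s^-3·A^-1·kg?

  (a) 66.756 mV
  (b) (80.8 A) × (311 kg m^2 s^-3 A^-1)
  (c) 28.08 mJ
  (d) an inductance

(a)

Reference: kg·m²·s⁻³·A⁻¹.
Each option:
  (a) V = J·C⁻¹ = kg·m²·s⁻³·A⁻¹  ← same
  (b) [A] · [kg·m²·s⁻³·A⁻¹] = kg·m²·s⁻³
  (c) J = N·m = kg·m²·s⁻²
  (d) [inductance] = kg·m²·s⁻²·A⁻²
Only (a) matches kg·m²·s⁻³·A⁻¹.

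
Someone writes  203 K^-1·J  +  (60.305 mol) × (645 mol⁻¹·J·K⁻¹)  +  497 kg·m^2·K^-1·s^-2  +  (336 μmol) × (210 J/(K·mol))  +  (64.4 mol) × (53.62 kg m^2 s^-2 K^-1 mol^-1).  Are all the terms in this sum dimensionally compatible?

Yes

In SI base units:
  203 K^-1·J:  J·K⁻¹ = N·m·K⁻¹ = kg·m²·s⁻²·K⁻¹
  (60.305 mol) × (645 mol⁻¹·J·K⁻¹):  [mol] · [kg·m²·s⁻²·K⁻¹·mol⁻¹] = kg·m²·s⁻²·K⁻¹
  497 kg·m^2·K^-1·s^-2:  kg·m²·s⁻²·K⁻¹
  (336 μmol) × (210 J/(K·mol)):  [mol] · [kg·m²·s⁻²·K⁻¹·mol⁻¹] = kg·m²·s⁻²·K⁻¹
  (64.4 mol) × (53.62 kg m^2 s^-2 K^-1 mol^-1):  [mol] · [kg·m²·s⁻²·K⁻¹·mol⁻¹] = kg·m²·s⁻²·K⁻¹
Every term reduces to kg·m²·s⁻²·K⁻¹.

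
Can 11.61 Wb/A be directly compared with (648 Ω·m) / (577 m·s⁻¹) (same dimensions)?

Yes

Expand each in SI base units:
  11.61 Wb/A:  Wb·A⁻¹ = V·s·A⁻¹ = kg·m²·s⁻²·A⁻²
  (648 Ω·m) / (577 m·s⁻¹):  [kg·m³·s⁻³·A⁻²] / [m·s⁻¹] = kg·m²·s⁻²·A⁻²
Both are kg·m²·s⁻²·A⁻², so they have the same dimensions and can be added.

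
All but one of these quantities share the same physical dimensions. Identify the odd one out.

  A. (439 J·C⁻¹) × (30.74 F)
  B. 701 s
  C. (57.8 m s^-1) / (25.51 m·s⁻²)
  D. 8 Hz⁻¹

Work out the base dimensions of each:
  A. [kg·m²·s⁻³·A⁻¹] · [kg⁻¹·m⁻²·s⁴·A²] = s·A
  B. s
  C. [m·s⁻¹] / [m·s⁻²] = s
  D. Hz⁻¹ = (s⁻¹)⁻¹ = s
All reduce to s except A., which is s·A.

A.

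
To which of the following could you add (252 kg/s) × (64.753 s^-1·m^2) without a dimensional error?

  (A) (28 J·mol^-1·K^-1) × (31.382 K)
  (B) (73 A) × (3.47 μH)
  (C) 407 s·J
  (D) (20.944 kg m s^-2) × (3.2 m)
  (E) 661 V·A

(D)

Reference: [kg·s⁻¹] · [m²·s⁻¹] = kg·m²·s⁻².
Each option:
  (A) [kg·m²·s⁻²·K⁻¹·mol⁻¹] · [K] = kg·m²·s⁻²·mol⁻¹
  (B) [A] · [kg·m²·s⁻²·A⁻²] = kg·m²·s⁻²·A⁻¹
  (C) J·s = N·m·s = kg·m²·s⁻¹
  (D) [kg·m·s⁻²] · [m] = kg·m²·s⁻²  ← same
  (E) V·A = J·C⁻¹·A = kg·m²·s⁻³
Only (D) matches kg·m²·s⁻².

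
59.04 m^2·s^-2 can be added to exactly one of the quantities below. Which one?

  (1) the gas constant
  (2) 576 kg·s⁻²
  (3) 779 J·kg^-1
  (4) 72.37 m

Reference: m²·s⁻².
Each option:
  (1) [gas constant] = kg·m²·s⁻²·K⁻¹·mol⁻¹
  (2) kg·s⁻²
  (3) J·kg⁻¹ = N·m·kg⁻¹ = m²·s⁻²  ← same
  (4) m
Only (3) matches m²·s⁻².

(3)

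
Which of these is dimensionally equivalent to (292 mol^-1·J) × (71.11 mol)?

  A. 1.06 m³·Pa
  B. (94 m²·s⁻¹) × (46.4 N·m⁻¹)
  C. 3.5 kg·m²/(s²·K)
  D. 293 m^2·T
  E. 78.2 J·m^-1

A.

Reference: [kg·m²·s⁻²·mol⁻¹] · [mol] = kg·m²·s⁻².
Each option:
  A. Pa·m³ = N·m⁻²·m³ = kg·m²·s⁻²  ← same
  B. [m²·s⁻¹] · [kg·s⁻²] = kg·m²·s⁻³
  C. kg·m²·s⁻²·K⁻¹
  D. T·m² = Wb·m⁻²·m² = kg·m²·s⁻²·A⁻¹
  E. J·m⁻¹ = N·m·m⁻¹ = kg·m·s⁻²
Only A. matches kg·m²·s⁻².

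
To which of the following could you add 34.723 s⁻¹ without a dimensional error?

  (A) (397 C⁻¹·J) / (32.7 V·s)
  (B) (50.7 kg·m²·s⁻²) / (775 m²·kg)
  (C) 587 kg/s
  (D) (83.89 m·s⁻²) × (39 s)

(A)

Reference: s⁻¹.
Each option:
  (A) [kg·m²·s⁻³·A⁻¹] / [kg·m²·s⁻²·A⁻¹] = s⁻¹  ← same
  (B) [kg·m²·s⁻²] / [kg·m²] = s⁻²
  (C) kg·s⁻¹
  (D) [m·s⁻²] · [s] = m·s⁻¹
Only (A) matches s⁻¹.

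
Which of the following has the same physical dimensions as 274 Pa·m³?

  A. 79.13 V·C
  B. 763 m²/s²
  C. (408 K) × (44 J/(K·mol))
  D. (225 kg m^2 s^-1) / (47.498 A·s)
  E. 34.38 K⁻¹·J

A.

Reference: Pa·m³ = N·m⁻²·m³ = kg·m²·s⁻².
Each option:
  A. C·V = s·A·J·C⁻¹ = kg·m²·s⁻²  ← same
  B. m²·s⁻²
  C. [K] · [kg·m²·s⁻²·K⁻¹·mol⁻¹] = kg·m²·s⁻²·mol⁻¹
  D. [kg·m²·s⁻¹] / [s·A] = kg·m²·s⁻²·A⁻¹
  E. J·K⁻¹ = N·m·K⁻¹ = kg·m²·s⁻²·K⁻¹
Only A. matches kg·m²·s⁻².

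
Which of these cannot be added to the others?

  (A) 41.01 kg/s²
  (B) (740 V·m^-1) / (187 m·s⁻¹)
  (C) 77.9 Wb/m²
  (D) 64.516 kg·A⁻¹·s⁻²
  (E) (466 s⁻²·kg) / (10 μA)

(A)

In SI base units:
  (A) kg·s⁻²
  (B) [kg·m·s⁻³·A⁻¹] / [m·s⁻¹] = kg·s⁻²·A⁻¹
  (C) Wb·m⁻² = V·s·m⁻² = kg·s⁻²·A⁻¹
  (D) kg·s⁻²·A⁻¹
  (E) [kg·s⁻²] / [A] = kg·s⁻²·A⁻¹
All reduce to kg·s⁻²·A⁻¹ except (A), which is kg·s⁻².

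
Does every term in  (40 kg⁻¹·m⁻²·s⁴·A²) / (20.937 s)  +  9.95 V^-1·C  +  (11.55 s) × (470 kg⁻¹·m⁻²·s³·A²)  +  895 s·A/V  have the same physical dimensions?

No

Reduce each to base SI dimensions:
  (40 kg⁻¹·m⁻²·s⁴·A²) / (20.937 s):  [kg⁻¹·m⁻²·s⁴·A²] / [s] = kg⁻¹·m⁻²·s³·A²
  9.95 V^-1·C:  C·V⁻¹ = s·A·(J·C⁻¹)⁻¹ = kg⁻¹·m⁻²·s⁴·A²
  (11.55 s) × (470 kg⁻¹·m⁻²·s³·A²):  [s] · [kg⁻¹·m⁻²·s³·A²] = kg⁻¹·m⁻²·s⁴·A²
  895 s·A/V:  A·s·V⁻¹ = A·s·(J·C⁻¹)⁻¹ = kg⁻¹·m⁻²·s⁴·A²
The terms do not share a single dimension (kg⁻¹·m⁻²·s³·A² vs kg⁻¹·m⁻²·s⁴·A²).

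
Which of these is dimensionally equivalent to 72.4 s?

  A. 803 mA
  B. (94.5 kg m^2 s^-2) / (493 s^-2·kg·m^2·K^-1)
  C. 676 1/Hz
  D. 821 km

C.

Reference: s.
Each option:
  A. A
  B. [kg·m²·s⁻²] / [kg·m²·s⁻²·K⁻¹] = K
  C. Hz⁻¹ = (s⁻¹)⁻¹ = s  ← same
  D. m
Only C. matches s.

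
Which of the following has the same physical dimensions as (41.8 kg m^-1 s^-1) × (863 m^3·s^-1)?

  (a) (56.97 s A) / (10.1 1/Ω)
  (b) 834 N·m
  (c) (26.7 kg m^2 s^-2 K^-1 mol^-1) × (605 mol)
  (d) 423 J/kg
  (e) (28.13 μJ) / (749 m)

Reference: [kg·m⁻¹·s⁻¹] · [m³·s⁻¹] = kg·m²·s⁻².
Each option:
  (a) [s·A] / [kg⁻¹·m⁻²·s³·A²] = kg·m²·s⁻²·A⁻¹
  (b) N·m = kg·m·s⁻²·m = kg·m²·s⁻²  ← same
  (c) [kg·m²·s⁻²·K⁻¹·mol⁻¹] · [mol] = kg·m²·s⁻²·K⁻¹
  (d) J·kg⁻¹ = N·m·kg⁻¹ = m²·s⁻²
  (e) [kg·m²·s⁻²] / [m] = kg·m·s⁻²
Only (b) matches kg·m²·s⁻².

(b)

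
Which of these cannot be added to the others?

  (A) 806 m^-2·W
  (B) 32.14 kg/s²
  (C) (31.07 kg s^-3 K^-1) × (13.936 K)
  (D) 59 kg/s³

Dimensions:
  (A) W·m⁻² = J·s⁻¹·m⁻² = kg·s⁻³
  (B) kg·s⁻²
  (C) [kg·s⁻³·K⁻¹] · [K] = kg·s⁻³
  (D) kg·s⁻³
All reduce to kg·s⁻³ except (B), which is kg·s⁻².

(B)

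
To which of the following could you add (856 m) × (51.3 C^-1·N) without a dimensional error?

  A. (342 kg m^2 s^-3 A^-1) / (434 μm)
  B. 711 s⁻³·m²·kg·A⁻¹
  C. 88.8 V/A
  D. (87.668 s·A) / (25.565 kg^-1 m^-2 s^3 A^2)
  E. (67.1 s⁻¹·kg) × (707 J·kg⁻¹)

Reference: [m] · [kg·m·s⁻³·A⁻¹] = kg·m²·s⁻³·A⁻¹.
Each option:
  A. [kg·m²·s⁻³·A⁻¹] / [m] = kg·m·s⁻³·A⁻¹
  B. kg·m²·s⁻³·A⁻¹  ← same
  C. V·A⁻¹ = J·C⁻¹·A⁻¹ = kg·m²·s⁻³·A⁻²
  D. [s·A] / [kg⁻¹·m⁻²·s³·A²] = kg·m²·s⁻²·A⁻¹
  E. [kg·s⁻¹] · [m²·s⁻²] = kg·m²·s⁻³
Only B. matches kg·m²·s⁻³·A⁻¹.

B.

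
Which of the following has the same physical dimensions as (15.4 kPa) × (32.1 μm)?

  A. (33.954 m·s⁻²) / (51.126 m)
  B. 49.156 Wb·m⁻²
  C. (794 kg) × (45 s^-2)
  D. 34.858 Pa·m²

Reference: [kg·m⁻¹·s⁻²] · [m] = kg·s⁻².
Each option:
  A. [m·s⁻²] / [m] = s⁻²
  B. Wb·m⁻² = V·s·m⁻² = kg·s⁻²·A⁻¹
  C. [kg] · [s⁻²] = kg·s⁻²  ← same
  D. Pa·m² = N·m⁻²·m² = kg·m·s⁻²
Only C. matches kg·s⁻².

C.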